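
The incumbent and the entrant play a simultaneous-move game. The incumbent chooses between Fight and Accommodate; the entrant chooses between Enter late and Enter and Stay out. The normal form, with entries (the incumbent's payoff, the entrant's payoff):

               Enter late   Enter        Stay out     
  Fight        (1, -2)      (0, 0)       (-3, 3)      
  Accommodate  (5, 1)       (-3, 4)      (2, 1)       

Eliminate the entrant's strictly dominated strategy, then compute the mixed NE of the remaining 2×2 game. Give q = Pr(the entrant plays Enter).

The entrant's strategy Enter late is strictly dominated by Enter: 0 > -2 and 4 > 1. Eliminate Enter late.
Set the incumbent's expected payoff from Fight equal to that from Accommodate:
  the incumbent's expected payoff from Fight: q·0 + (1−q)·(-3) = 3q - 3
  the incumbent's expected payoff from Accommodate: q·(-3) + (1−q)·2 = -5q + 2
  3q - 3 = -5q + 2  ⇒  8q = 5  ⇒  q = 5/8.

q = 5/8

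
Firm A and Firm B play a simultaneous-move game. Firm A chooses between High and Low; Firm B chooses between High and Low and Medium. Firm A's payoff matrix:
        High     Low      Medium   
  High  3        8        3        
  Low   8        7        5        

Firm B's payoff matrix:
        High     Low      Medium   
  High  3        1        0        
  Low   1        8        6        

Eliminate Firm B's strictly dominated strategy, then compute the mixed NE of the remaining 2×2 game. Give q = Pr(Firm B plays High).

q = 1/6

Firm B's strategy Medium is strictly dominated by Low: 1 > 0 and 8 > 6. Eliminate Medium.
Set Firm A's expected payoff from High equal to that from Low:
  Firm A's expected payoff from High: q·3 + (1−q)·8 = -5q + 8
  Firm A's expected payoff from Low: q·8 + (1−q)·7 = q + 7
  -5q + 8 = q + 7  ⇒  -6q = -1  ⇒  q = 1/6.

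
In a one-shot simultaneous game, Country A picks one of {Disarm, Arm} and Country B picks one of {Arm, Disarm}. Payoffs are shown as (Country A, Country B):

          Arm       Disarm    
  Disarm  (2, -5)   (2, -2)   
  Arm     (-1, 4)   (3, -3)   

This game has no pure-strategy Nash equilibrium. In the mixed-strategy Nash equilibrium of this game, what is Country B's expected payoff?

Country B's indifference between Arm and Disarm determines Country A's mixing probability p:
  Country B's expected payoff from Arm: p·(-5) + (1−p)·4 = -9p + 4
  Country B's expected payoff from Disarm: p·(-2) + (1−p)·(-3) = p - 3
  -9p + 4 = p - 3  ⇒  -10p = -7  ⇒  p = 7/10.
At equilibrium Country B is indifferent across columns, so Country B's payoff equals the payoff from Arm: (7/10)·(-5) + (3/10)·4 = -23/10.

-23/10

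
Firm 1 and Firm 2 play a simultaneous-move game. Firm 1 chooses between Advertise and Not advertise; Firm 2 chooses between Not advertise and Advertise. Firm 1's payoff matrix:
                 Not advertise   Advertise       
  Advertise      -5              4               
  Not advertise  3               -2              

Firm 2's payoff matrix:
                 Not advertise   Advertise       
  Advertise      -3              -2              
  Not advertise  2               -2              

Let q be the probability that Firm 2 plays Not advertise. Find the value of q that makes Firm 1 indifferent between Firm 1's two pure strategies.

Set Firm 1's expected payoff from Advertise equal to that from Not advertise:
  Firm 1's expected payoff from Advertise: q·(-5) + (1−q)·4 = -9q + 4
  Firm 1's expected payoff from Not advertise: q·3 + (1−q)·(-2) = 5q - 2
  -9q + 4 = 5q - 2  ⇒  -14q = -6  ⇒  q = 3/7.

q = 3/7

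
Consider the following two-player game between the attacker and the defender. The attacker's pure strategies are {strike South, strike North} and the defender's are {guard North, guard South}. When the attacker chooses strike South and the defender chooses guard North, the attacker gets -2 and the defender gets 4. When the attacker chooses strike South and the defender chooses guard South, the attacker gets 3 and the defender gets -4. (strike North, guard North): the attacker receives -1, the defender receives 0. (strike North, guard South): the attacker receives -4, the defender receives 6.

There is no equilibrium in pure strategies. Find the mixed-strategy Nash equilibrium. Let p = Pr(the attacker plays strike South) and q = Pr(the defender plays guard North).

The attacker's mix must leave the defender indifferent between guard North and guard South.
  the defender's expected payoff from guard North: p·4 + (1−p)·0 = 4p
  the defender's expected payoff from guard South: p·(-4) + (1−p)·6 = -10p + 6
  4p = -10p + 6  ⇒  14p = 6  ⇒  p = 3/7.
The defender's mix must leave the attacker indifferent between strike South and strike North.
  the attacker's payoff to strike South: q·(-2) + (1−q)·3 = -5q + 3
  the attacker's payoff to strike North: q·(-1) + (1−q)·(-4) = 3q - 4
  -5q + 3 = 3q - 4  ⇒  -8q = -7  ⇒  q = 7/8.

p = 3/7, q = 7/8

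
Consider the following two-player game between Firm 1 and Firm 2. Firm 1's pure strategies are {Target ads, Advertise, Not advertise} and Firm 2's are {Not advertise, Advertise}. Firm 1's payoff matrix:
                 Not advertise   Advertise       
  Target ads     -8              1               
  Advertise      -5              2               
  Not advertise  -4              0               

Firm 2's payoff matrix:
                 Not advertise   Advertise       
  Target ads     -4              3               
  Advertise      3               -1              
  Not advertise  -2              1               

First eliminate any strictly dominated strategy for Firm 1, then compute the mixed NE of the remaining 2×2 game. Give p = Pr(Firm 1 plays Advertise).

p = 3/7

Firm 1's strategy Target ads is strictly dominated by Advertise: -5 > -8 and 2 > 1. Eliminate Target ads.
Firm 1's mix must leave Firm 2 indifferent between Not advertise and Advertise.
  Firm 2's expected payoff from Not advertise: p·3 + (1−p)·(-2) = 5p - 2
  Firm 2's expected payoff from Advertise: p·(-1) + (1−p)·1 = -2p + 1
  5p - 2 = -2p + 1  ⇒  7p = 3  ⇒  p = 3/7.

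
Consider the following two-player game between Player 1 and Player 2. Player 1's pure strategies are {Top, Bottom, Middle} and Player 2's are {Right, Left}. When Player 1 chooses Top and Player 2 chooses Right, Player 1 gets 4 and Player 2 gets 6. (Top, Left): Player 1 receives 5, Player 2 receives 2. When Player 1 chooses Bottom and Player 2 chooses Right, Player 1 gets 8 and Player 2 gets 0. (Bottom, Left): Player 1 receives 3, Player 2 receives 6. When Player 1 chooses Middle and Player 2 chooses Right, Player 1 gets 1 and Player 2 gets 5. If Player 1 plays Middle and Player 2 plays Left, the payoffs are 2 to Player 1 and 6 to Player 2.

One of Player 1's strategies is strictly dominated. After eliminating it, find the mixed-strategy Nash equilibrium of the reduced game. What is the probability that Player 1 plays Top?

p = 3/5

Player 1's strategy Middle is strictly dominated by Top: 4 > 1 and 5 > 2. Eliminate Middle.
For Player 2 to be willing to mix, Player 2 must be indifferent between Right and Left, which pins down Player 1's mix.
  Player 2's payoff from Right: p·6 + (1−p)·0 = 6p
  Player 2's payoff from Left: p·2 + (1−p)·6 = -4p + 6
  6p = -4p + 6  ⇒  10p = 6  ⇒  p = 3/5.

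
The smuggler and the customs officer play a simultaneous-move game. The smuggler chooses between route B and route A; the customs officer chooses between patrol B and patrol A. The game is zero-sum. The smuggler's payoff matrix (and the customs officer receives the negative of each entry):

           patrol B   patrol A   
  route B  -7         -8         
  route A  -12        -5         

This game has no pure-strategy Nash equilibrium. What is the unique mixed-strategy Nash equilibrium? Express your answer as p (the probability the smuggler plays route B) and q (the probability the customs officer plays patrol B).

For the customs officer to be willing to mix, the customs officer must be indifferent between patrol B and patrol A, which pins down the smuggler's mix.
  the customs officer's payoff from patrol B: p·7 + (1−p)·12 = -5p + 12
  the customs officer's payoff from patrol A: p·8 + (1−p)·5 = 3p + 5
  -5p + 12 = 3p + 5  ⇒  -8p = -7  ⇒  p = 7/8.
For the smuggler to be willing to mix, the smuggler must be indifferent between route B and route A, which pins down the customs officer's mix.
  the smuggler's expected payoff from route B: q·(-7) + (1−q)·(-8) = q - 8
  the smuggler's expected payoff from route A: q·(-12) + (1−q)·(-5) = -7q - 5
  q - 8 = -7q - 5  ⇒  8q = 3  ⇒  q = 3/8.

p = 7/8, q = 3/8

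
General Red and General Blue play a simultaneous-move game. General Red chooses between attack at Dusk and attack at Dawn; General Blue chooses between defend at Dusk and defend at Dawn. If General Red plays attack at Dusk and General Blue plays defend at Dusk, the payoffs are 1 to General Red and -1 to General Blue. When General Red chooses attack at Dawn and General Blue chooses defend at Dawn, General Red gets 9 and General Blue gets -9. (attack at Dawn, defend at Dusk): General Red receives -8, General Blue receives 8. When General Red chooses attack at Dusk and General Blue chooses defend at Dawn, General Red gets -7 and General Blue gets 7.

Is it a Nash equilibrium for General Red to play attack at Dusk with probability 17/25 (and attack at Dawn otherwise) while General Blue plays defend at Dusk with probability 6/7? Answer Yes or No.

No

Given General Blue's mix q = 6/7, General Red's payoff from attack at Dusk is -1/7 but from attack at Dawn is -39/7. General Red strictly prefers attack at Dusk, so General Red would not mix.
So the proposed profile is not a Nash equilibrium.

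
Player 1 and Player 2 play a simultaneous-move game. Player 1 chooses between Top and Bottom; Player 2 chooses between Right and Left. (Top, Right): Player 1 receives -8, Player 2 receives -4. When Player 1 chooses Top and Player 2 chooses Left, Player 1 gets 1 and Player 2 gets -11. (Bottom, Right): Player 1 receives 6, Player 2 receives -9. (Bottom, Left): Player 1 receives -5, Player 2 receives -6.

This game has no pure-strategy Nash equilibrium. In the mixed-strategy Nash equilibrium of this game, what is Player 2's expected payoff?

For Player 2 to be willing to mix, Player 2 must be indifferent between Right and Left, which pins down Player 1's mix.
  Player 2's expected payoff from Right: p·(-4) + (1−p)·(-9) = 5p - 9
  Player 2's expected payoff from Left: p·(-11) + (1−p)·(-6) = -5p - 6
  5p - 9 = -5p - 6  ⇒  10p = 3  ⇒  p = 3/10.
At equilibrium Player 2 is indifferent across columns, so Player 2's payoff equals the payoff from Right: (3/10)·(-4) + (7/10)·(-9) = -15/2.

-15/2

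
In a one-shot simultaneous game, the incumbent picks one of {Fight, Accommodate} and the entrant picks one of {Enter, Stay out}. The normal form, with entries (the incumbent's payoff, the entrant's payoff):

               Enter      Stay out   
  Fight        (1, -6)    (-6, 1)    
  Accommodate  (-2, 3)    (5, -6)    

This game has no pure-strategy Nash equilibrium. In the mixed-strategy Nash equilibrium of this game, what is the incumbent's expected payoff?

-1/2

The entrant's mix must leave the incumbent indifferent between Fight and Accommodate.
  the incumbent's payoff from Fight: q·1 + (1−q)·(-6) = 7q - 6
  the incumbent's payoff from Accommodate: q·(-2) + (1−q)·5 = -7q + 5
  7q - 6 = -7q + 5  ⇒  14q = 11  ⇒  q = 11/14.
At equilibrium the incumbent is indifferent across rows, so the incumbent's payoff equals the payoff from Fight: (11/14)·1 + (3/14)·(-6) = -1/2.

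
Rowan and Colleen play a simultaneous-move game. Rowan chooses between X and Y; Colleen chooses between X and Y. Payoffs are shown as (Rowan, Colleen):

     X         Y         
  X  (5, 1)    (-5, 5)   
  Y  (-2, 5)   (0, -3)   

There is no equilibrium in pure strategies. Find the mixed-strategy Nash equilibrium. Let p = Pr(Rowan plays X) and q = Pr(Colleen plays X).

p = 2/3, q = 5/12

In a mixed equilibrium Colleen is indifferent between X and Y; this condition fixes p.
  Colleen's payoff to X: p·1 + (1−p)·5 = -4p + 5
  Colleen's payoff to Y: p·5 + (1−p)·(-3) = 8p - 3
  -4p + 5 = 8p - 3  ⇒  -12p = -8  ⇒  p = 2/3.
In a mixed equilibrium Rowan is indifferent between X and Y; this condition fixes q.
  Rowan's payoff from X: q·5 + (1−q)·(-5) = 10q - 5
  Rowan's payoff from Y: q·(-2) + (1−q)·0 = -2q
  10q - 5 = -2q  ⇒  12q = 5  ⇒  q = 5/12.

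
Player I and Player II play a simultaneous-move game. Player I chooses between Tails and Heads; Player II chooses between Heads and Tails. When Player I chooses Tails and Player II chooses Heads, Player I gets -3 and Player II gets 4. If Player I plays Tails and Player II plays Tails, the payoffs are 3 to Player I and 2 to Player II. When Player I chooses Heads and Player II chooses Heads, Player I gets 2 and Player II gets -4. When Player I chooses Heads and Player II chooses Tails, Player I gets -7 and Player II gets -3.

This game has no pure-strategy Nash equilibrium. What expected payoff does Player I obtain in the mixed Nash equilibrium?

-1

For Player I to be willing to mix, Player I must be indifferent between Tails and Heads, which pins down Player II's mix.
  Player I's payoff to Tails: q·(-3) + (1−q)·3 = -6q + 3
  Player I's payoff to Heads: q·2 + (1−q)·(-7) = 9q - 7
  -6q + 3 = 9q - 7  ⇒  -15q = -10  ⇒  q = 2/3.
At equilibrium Player I is indifferent across rows, so Player I's payoff equals the payoff from Tails: (2/3)·(-3) + (1/3)·3 = -1.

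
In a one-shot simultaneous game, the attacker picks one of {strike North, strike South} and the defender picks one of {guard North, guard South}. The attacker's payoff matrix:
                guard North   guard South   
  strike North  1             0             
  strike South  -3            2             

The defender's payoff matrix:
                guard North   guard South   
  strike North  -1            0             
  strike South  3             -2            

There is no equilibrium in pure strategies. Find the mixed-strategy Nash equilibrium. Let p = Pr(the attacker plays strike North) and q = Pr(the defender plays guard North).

p = 5/6, q = 1/3

Set the defender's expected payoff from guard North equal to that from guard South:
  the defender's expected payoff from guard North: p·(-1) + (1−p)·3 = -4p + 3
  the defender's expected payoff from guard South: p·0 + (1−p)·(-2) = 2p - 2
  -4p + 3 = 2p - 2  ⇒  -6p = -5  ⇒  p = 5/6.
In a mixed equilibrium the attacker is indifferent between strike North and strike South; this condition fixes q.
  the attacker's expected payoff from strike North: q·1 + (1−q)·0 = q
  the attacker's expected payoff from strike South: q·(-3) + (1−q)·2 = -5q + 2
  q = -5q + 2  ⇒  6q = 2  ⇒  q = 1/3.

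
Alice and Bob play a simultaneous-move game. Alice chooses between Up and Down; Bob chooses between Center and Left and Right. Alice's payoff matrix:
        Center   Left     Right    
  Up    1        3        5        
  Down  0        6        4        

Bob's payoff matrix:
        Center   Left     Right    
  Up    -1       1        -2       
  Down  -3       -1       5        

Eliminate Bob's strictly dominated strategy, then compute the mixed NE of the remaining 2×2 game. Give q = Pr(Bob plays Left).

q = 1/4

Bob's strategy Center is strictly dominated by Left: 1 > -1 and -1 > -3. Eliminate Center.
In a mixed equilibrium Alice is indifferent between Up and Down; this condition fixes q.
  Alice's payoff to Up: q·3 + (1−q)·5 = -2q + 5
  Alice's payoff to Down: q·6 + (1−q)·4 = 2q + 4
  -2q + 5 = 2q + 4  ⇒  -4q = -1  ⇒  q = 1/4.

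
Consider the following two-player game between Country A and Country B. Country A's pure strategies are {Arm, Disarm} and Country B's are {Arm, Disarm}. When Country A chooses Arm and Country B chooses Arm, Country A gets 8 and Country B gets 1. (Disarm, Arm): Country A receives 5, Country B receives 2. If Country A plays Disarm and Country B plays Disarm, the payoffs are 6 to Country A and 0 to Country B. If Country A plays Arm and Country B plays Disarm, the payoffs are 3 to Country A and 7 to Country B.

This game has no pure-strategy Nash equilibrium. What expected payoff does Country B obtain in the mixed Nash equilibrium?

For Country B to be willing to mix, Country B must be indifferent between Arm and Disarm, which pins down Country A's mix.
  Country B's expected payoff from Arm: p·1 + (1−p)·2 = -p + 2
  Country B's expected payoff from Disarm: p·7 + (1−p)·0 = 7p
  -p + 2 = 7p  ⇒  -8p = -2  ⇒  p = 1/4.
At equilibrium Country B is indifferent across columns, so Country B's payoff equals the payoff from Arm: (1/4)·1 + (3/4)·2 = 7/4.

7/4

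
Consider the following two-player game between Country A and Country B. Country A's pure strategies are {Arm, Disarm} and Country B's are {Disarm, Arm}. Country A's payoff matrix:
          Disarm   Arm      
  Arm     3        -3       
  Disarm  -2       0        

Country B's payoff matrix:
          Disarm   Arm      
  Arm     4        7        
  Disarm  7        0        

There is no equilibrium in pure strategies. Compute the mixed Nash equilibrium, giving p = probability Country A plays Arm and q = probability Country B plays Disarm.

p = 7/10, q = 3/8

Country B's indifference between Disarm and Arm determines Country A's mixing probability p:
  Country B's payoff to Disarm: p·4 + (1−p)·7 = -3p + 7
  Country B's payoff to Arm: p·7 + (1−p)·0 = 7p
  -3p + 7 = 7p  ⇒  -10p = -7  ⇒  p = 7/10.
For Country A to be willing to mix, Country A must be indifferent between Arm and Disarm, which pins down Country B's mix.
  Country A's payoff to Arm: q·3 + (1−q)·(-3) = 6q - 3
  Country A's payoff to Disarm: q·(-2) + (1−q)·0 = -2q
  6q - 3 = -2q  ⇒  8q = 3  ⇒  q = 3/8.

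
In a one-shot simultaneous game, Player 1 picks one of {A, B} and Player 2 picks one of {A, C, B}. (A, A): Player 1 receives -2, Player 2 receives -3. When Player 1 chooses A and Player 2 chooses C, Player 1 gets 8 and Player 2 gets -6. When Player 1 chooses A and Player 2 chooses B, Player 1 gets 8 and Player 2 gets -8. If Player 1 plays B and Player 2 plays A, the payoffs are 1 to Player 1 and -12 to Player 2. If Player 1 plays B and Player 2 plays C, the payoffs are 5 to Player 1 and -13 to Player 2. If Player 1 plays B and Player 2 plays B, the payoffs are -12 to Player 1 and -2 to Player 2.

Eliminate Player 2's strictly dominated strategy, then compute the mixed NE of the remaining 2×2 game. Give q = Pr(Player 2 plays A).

q = 20/23

Player 2's strategy C is strictly dominated by A: -3 > -6 and -12 > -13. Eliminate C.
Player 2's mix must leave Player 1 indifferent between A and B.
  Player 1's expected payoff from A: q·(-2) + (1−q)·8 = -10q + 8
  Player 1's expected payoff from B: q·1 + (1−q)·(-12) = 13q - 12
  -10q + 8 = 13q - 12  ⇒  -23q = -20  ⇒  q = 20/23.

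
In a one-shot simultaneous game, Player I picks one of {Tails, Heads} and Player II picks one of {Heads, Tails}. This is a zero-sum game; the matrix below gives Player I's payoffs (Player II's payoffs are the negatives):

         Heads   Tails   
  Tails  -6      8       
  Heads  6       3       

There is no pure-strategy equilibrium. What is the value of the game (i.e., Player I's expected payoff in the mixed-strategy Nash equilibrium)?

v = 66/17

Set Player I's expected payoff from Tails equal to that from Heads:
  Player I's payoff from Tails: q·(-6) + (1−q)·8 = -14q + 8
  Player I's payoff from Heads: q·6 + (1−q)·3 = 3q + 3
  -14q + 8 = 3q + 3  ⇒  -17q = -5  ⇒  q = 5/17.
The value is Player I's expected payoff against this mix (using Tails): (5/17)·(-6) + (12/17)·8 = 66/17.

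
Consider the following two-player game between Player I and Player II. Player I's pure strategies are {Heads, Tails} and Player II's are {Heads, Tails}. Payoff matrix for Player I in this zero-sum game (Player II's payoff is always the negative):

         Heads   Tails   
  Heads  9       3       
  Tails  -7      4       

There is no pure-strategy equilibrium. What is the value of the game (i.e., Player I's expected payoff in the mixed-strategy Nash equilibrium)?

Player II's mix must leave Player I indifferent between Heads and Tails.
  Player I's payoff from Heads: q·9 + (1−q)·3 = 6q + 3
  Player I's payoff from Tails: q·(-7) + (1−q)·4 = -11q + 4
  6q + 3 = -11q + 4  ⇒  17q = 1  ⇒  q = 1/17.
The value is Player I's expected payoff against this mix (using Heads): (1/17)·9 + (16/17)·3 = 57/17.

v = 57/17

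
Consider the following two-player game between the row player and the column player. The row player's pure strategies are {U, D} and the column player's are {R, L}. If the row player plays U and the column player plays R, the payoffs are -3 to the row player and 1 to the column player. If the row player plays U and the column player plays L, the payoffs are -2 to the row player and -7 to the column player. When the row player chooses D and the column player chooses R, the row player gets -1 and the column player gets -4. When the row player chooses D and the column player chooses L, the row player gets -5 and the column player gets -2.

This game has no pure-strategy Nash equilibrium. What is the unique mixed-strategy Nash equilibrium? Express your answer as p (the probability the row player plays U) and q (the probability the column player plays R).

p = 1/5, q = 3/5

The column player's indifference between R and L determines the row player's mixing probability p:
  the column player's expected payoff from R: p·1 + (1−p)·(-4) = 5p - 4
  the column player's expected payoff from L: p·(-7) + (1−p)·(-2) = -5p - 2
  5p - 4 = -5p - 2  ⇒  10p = 2  ⇒  p = 1/5.
Set the row player's expected payoff from U equal to that from D:
  the row player's payoff from U: q·(-3) + (1−q)·(-2) = -q - 2
  the row player's payoff from D: q·(-1) + (1−q)·(-5) = 4q - 5
  -q - 2 = 4q - 5  ⇒  -5q = -3  ⇒  q = 3/5.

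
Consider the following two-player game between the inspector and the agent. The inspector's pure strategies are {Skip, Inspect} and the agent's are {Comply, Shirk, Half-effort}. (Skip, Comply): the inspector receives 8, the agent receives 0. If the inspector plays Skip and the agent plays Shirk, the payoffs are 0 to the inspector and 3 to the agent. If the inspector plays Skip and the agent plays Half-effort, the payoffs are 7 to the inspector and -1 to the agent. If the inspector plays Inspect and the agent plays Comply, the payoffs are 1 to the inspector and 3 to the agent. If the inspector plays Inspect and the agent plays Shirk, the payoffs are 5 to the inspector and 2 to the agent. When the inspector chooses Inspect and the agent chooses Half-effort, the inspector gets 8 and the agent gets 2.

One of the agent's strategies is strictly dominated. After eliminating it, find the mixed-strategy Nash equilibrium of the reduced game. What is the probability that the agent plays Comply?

The agent's strategy Half-effort is strictly dominated by Comply: 0 > -1 and 3 > 2. Eliminate Half-effort.
The inspector's indifference between Skip and Inspect determines the agent's mixing probability q:
  the inspector's payoff from Skip: q·8 + (1−q)·0 = 8q
  the inspector's payoff from Inspect: q·1 + (1−q)·5 = -4q + 5
  8q = -4q + 5  ⇒  12q = 5  ⇒  q = 5/12.

q = 5/12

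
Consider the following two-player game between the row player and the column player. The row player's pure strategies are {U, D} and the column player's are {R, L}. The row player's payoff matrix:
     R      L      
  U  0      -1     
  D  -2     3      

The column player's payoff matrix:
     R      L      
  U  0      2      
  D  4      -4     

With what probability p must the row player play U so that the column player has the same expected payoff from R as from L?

For the column player to be willing to mix, the column player must be indifferent between R and L, which pins down the row player's mix.
  the column player's expected payoff from R: p·0 + (1−p)·4 = -4p + 4
  the column player's expected payoff from L: p·2 + (1−p)·(-4) = 6p - 4
  -4p + 4 = 6p - 4  ⇒  -10p = -8  ⇒  p = 4/5.

p = 4/5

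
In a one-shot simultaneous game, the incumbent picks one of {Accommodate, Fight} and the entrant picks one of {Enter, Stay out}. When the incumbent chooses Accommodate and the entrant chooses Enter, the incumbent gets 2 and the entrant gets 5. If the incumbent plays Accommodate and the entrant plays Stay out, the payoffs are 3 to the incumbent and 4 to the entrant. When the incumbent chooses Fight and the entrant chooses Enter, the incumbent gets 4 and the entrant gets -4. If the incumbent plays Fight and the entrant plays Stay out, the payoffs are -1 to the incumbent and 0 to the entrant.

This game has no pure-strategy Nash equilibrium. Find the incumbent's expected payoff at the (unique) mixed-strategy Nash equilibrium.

The incumbent's indifference between Accommodate and Fight determines the entrant's mixing probability q:
  the incumbent's payoff to Accommodate: q·2 + (1−q)·3 = -q + 3
  the incumbent's payoff to Fight: q·4 + (1−q)·(-1) = 5q - 1
  -q + 3 = 5q - 1  ⇒  -6q = -4  ⇒  q = 2/3.
At equilibrium the incumbent is indifferent across rows, so the incumbent's payoff equals the payoff from Accommodate: (2/3)·2 + (1/3)·3 = 7/3.

7/3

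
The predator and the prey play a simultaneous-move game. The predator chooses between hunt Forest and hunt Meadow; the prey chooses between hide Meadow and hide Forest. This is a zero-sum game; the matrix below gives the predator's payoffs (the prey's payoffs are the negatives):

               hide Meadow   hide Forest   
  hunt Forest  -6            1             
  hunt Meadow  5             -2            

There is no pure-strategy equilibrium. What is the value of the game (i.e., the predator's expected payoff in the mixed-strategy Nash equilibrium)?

v = -1/2

Set the predator's expected payoff from hunt Forest equal to that from hunt Meadow:
  the predator's expected payoff from hunt Forest: q·(-6) + (1−q)·1 = -7q + 1
  the predator's expected payoff from hunt Meadow: q·5 + (1−q)·(-2) = 7q - 2
  -7q + 1 = 7q - 2  ⇒  -14q = -3  ⇒  q = 3/14.
The value is the predator's expected payoff against this mix (using hunt Forest): (3/14)·(-6) + (11/14)·1 = -1/2.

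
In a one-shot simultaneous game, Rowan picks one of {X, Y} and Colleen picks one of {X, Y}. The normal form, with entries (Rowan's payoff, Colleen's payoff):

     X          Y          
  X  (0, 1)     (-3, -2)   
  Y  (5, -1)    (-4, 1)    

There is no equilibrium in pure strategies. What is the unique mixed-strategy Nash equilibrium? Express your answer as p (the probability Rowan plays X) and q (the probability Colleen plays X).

p = 2/5, q = 1/6

Set Colleen's expected payoff from X equal to that from Y:
  Colleen's payoff from X: p·1 + (1−p)·(-1) = 2p - 1
  Colleen's payoff from Y: p·(-2) + (1−p)·1 = -3p + 1
  2p - 1 = -3p + 1  ⇒  5p = 2  ⇒  p = 2/5.
In a mixed equilibrium Rowan is indifferent between X and Y; this condition fixes q.
  Rowan's payoff from X: q·0 + (1−q)·(-3) = 3q - 3
  Rowan's payoff from Y: q·5 + (1−q)·(-4) = 9q - 4
  3q - 3 = 9q - 4  ⇒  -6q = -1  ⇒  q = 1/6.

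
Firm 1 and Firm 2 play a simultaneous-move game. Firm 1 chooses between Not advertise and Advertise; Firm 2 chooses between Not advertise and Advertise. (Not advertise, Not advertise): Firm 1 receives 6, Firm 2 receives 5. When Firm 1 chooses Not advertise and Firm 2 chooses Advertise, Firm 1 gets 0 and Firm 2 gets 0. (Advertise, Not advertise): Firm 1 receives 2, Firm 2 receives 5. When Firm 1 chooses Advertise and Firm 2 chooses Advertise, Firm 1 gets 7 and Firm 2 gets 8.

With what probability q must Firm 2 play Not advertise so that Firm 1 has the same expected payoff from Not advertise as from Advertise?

q = 7/11

Firm 1's indifference between Not advertise and Advertise determines Firm 2's mixing probability q:
  Firm 1's expected payoff from Not advertise: q·6 + (1−q)·0 = 6q
  Firm 1's expected payoff from Advertise: q·2 + (1−q)·7 = -5q + 7
  6q = -5q + 7  ⇒  11q = 7  ⇒  q = 7/11.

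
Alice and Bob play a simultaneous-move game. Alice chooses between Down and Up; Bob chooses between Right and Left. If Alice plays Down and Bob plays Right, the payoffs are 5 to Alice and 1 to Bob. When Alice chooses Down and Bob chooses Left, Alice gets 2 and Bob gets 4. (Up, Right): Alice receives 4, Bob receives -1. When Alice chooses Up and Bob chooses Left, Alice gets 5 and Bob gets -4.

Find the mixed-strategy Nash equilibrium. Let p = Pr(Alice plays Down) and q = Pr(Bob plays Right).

p = 1/2, q = 3/4

For Bob to be willing to mix, Bob must be indifferent between Right and Left, which pins down Alice's mix.
  Bob's expected payoff from Right: p·1 + (1−p)·(-1) = 2p - 1
  Bob's expected payoff from Left: p·4 + (1−p)·(-4) = 8p - 4
  2p - 1 = 8p - 4  ⇒  -6p = -3  ⇒  p = 1/2.
In a mixed equilibrium Alice is indifferent between Down and Up; this condition fixes q.
  Alice's payoff to Down: q·5 + (1−q)·2 = 3q + 2
  Alice's payoff to Up: q·4 + (1−q)·5 = -q + 5
  3q + 2 = -q + 5  ⇒  4q = 3  ⇒  q = 3/4.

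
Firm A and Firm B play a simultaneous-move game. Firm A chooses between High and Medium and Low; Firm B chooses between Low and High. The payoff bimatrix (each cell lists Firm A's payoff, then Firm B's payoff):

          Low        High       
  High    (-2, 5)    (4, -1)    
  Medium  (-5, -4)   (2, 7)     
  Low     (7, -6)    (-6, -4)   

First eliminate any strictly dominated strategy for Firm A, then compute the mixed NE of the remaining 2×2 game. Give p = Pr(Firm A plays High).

Firm A's strategy Medium is strictly dominated by High: -2 > -5 and 4 > 2. Eliminate Medium.
In a mixed equilibrium Firm B is indifferent between Low and High; this condition fixes p.
  Firm B's payoff from Low: p·5 + (1−p)·(-6) = 11p - 6
  Firm B's payoff from High: p·(-1) + (1−p)·(-4) = 3p - 4
  11p - 6 = 3p - 4  ⇒  8p = 2  ⇒  p = 1/4.

p = 1/4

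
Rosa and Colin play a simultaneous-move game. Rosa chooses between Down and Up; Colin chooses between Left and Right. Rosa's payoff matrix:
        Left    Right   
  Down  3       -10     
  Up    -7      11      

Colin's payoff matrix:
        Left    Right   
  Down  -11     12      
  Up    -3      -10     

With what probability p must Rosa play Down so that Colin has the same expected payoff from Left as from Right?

Rosa's mix must leave Colin indifferent between Left and Right.
  Colin's payoff to Left: p·(-11) + (1−p)·(-3) = -8p - 3
  Colin's payoff to Right: p·12 + (1−p)·(-10) = 22p - 10
  -8p - 3 = 22p - 10  ⇒  -30p = -7  ⇒  p = 7/30.

p = 7/30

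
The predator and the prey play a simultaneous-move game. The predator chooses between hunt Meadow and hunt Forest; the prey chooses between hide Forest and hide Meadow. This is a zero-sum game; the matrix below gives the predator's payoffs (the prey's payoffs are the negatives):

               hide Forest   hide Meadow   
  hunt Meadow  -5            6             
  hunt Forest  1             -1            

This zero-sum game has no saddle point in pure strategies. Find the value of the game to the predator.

In a mixed equilibrium the predator is indifferent between hunt Meadow and hunt Forest; this condition fixes q.
  the predator's payoff from hunt Meadow: q·(-5) + (1−q)·6 = -11q + 6
  the predator's payoff from hunt Forest: q·1 + (1−q)·(-1) = 2q - 1
  -11q + 6 = 2q - 1  ⇒  -13q = -7  ⇒  q = 7/13.
The value is the predator's expected payoff against this mix (using hunt Meadow): (7/13)·(-5) + (6/13)·6 = 1/13.

v = 1/13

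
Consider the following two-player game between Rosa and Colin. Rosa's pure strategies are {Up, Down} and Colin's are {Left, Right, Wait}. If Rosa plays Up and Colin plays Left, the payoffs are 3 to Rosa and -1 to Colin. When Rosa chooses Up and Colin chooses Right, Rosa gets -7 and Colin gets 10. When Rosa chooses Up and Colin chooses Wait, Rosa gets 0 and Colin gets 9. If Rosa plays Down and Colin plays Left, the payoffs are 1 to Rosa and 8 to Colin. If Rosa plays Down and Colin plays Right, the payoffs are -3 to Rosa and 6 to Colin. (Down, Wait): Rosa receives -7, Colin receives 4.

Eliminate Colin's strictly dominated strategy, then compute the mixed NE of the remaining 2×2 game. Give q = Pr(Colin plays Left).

q = 2/3

Colin's strategy Wait is strictly dominated by Right: 10 > 9 and 6 > 4. Eliminate Wait.
For Rosa to be willing to mix, Rosa must be indifferent between Up and Down, which pins down Colin's mix.
  Rosa's payoff to Up: q·3 + (1−q)·(-7) = 10q - 7
  Rosa's payoff to Down: q·1 + (1−q)·(-3) = 4q - 3
  10q - 7 = 4q - 3  ⇒  6q = 4  ⇒  q = 2/3.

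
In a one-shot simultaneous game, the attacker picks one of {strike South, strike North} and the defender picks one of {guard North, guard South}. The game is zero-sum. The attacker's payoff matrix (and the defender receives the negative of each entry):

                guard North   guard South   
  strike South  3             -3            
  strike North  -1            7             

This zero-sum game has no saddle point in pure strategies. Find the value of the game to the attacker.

v = 9/7

For the attacker to be willing to mix, the attacker must be indifferent between strike South and strike North, which pins down the defender's mix.
  the attacker's payoff from strike South: q·3 + (1−q)·(-3) = 6q - 3
  the attacker's payoff from strike North: q·(-1) + (1−q)·7 = -8q + 7
  6q - 3 = -8q + 7  ⇒  14q = 10  ⇒  q = 5/7.
The value is the attacker's expected payoff against this mix (using strike South): (5/7)·3 + (2/7)·(-3) = 9/7.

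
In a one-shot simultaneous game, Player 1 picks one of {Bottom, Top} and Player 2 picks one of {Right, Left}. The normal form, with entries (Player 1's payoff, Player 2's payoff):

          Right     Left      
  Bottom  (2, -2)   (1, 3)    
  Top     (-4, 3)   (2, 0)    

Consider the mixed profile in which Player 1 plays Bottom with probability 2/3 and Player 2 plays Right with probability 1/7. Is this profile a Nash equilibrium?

No

Given Player 1's mix p = 2/3, Player 2's payoff from Right is -1/3 but from Left is 2. Player 2 strictly prefers Left, so Player 2 would not mix.
So the proposed profile is not a Nash equilibrium.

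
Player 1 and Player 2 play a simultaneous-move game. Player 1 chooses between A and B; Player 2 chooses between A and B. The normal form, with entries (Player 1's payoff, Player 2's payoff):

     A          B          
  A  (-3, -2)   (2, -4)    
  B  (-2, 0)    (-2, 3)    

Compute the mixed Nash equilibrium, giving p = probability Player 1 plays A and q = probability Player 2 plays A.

Set Player 2's expected payoff from A equal to that from B:
  Player 2's payoff to A: p·(-2) + (1−p)·0 = -2p
  Player 2's payoff to B: p·(-4) + (1−p)·3 = -7p + 3
  -2p = -7p + 3  ⇒  5p = 3  ⇒  p = 3/5.
In a mixed equilibrium Player 1 is indifferent between A and B; this condition fixes q.
  Player 1's payoff to A: q·(-3) + (1−q)·2 = -5q + 2
  Player 1's payoff to B: q·(-2) + (1−q)·(-2) = -2
  -5q + 2 = -2  ⇒  -5q = -4  ⇒  q = 4/5.

p = 3/5, q = 4/5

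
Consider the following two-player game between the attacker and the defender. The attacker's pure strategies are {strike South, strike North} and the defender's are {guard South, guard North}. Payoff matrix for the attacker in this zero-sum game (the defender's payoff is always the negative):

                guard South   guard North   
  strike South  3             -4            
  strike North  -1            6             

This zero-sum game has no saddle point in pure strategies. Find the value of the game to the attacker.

v = 1

The attacker's indifference between strike South and strike North determines the defender's mixing probability q:
  the attacker's expected payoff from strike South: q·3 + (1−q)·(-4) = 7q - 4
  the attacker's expected payoff from strike North: q·(-1) + (1−q)·6 = -7q + 6
  7q - 4 = -7q + 6  ⇒  14q = 10  ⇒  q = 5/7.
The value is the attacker's expected payoff against this mix (using strike South): (5/7)·3 + (2/7)·(-4) = 1.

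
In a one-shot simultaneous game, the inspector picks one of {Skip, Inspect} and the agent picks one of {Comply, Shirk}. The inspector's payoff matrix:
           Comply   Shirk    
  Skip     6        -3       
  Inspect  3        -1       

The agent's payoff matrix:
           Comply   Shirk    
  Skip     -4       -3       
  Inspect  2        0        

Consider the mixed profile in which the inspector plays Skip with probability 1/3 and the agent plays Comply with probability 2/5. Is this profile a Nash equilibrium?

No

Given the inspector's mix p = 1/3, the agent's payoff from Comply is 0 but from Shirk is -1. The agent strictly prefers Comply, so the agent would not mix.
So the proposed profile is not a Nash equilibrium.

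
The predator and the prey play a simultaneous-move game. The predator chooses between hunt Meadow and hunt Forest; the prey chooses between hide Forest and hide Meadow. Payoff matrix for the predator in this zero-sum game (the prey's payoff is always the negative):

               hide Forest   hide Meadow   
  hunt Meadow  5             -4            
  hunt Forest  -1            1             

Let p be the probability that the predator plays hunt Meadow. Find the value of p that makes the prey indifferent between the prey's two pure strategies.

The prey's indifference between hide Forest and hide Meadow determines the predator's mixing probability p:
  the prey's expected payoff from hide Forest: p·(-5) + (1−p)·1 = -6p + 1
  the prey's expected payoff from hide Meadow: p·4 + (1−p)·(-1) = 5p - 1
  -6p + 1 = 5p - 1  ⇒  -11p = -2  ⇒  p = 2/11.

p = 2/11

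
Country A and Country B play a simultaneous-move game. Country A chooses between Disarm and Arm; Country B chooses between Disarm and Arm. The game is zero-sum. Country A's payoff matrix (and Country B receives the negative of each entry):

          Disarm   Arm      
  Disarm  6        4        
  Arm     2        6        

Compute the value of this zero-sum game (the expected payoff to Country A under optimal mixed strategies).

v = 14/3

Set Country A's expected payoff from Disarm equal to that from Arm:
  Country A's expected payoff from Disarm: q·6 + (1−q)·4 = 2q + 4
  Country A's expected payoff from Arm: q·2 + (1−q)·6 = -4q + 6
  2q + 4 = -4q + 6  ⇒  6q = 2  ⇒  q = 1/3.
The value is Country A's expected payoff against this mix (using Disarm): (1/3)·6 + (2/3)·4 = 14/3.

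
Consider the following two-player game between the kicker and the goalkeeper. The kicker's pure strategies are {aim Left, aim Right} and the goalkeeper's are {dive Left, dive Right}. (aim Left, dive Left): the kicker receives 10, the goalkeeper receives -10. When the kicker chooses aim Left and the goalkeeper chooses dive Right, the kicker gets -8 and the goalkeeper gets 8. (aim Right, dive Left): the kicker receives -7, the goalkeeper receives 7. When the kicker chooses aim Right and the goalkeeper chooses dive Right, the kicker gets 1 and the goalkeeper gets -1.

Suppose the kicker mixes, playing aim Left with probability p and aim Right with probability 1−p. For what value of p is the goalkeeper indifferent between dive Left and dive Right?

The kicker's mix must leave the goalkeeper indifferent between dive Left and dive Right.
  the goalkeeper's payoff to dive Left: p·(-10) + (1−p)·7 = -17p + 7
  the goalkeeper's payoff to dive Right: p·8 + (1−p)·(-1) = 9p - 1
  -17p + 7 = 9p - 1  ⇒  -26p = -8  ⇒  p = 4/13.

p = 4/13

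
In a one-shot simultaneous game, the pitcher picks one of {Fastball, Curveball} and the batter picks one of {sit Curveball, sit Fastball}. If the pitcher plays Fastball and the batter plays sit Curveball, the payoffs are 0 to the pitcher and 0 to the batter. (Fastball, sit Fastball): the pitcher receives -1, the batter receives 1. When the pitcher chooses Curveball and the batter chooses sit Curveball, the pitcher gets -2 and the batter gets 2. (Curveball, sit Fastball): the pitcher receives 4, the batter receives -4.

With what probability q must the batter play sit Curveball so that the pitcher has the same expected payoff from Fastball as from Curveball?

q = 5/7

In a mixed equilibrium the pitcher is indifferent between Fastball and Curveball; this condition fixes q.
  the pitcher's payoff from Fastball: q·0 + (1−q)·(-1) = q - 1
  the pitcher's payoff from Curveball: q·(-2) + (1−q)·4 = -6q + 4
  q - 1 = -6q + 4  ⇒  7q = 5  ⇒  q = 5/7.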